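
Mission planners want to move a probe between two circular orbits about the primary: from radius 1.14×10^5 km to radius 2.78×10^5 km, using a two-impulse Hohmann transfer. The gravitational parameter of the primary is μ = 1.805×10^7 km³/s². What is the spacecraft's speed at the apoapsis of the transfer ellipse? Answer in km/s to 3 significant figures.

v = 6.15 km/s

Transfer-ellipse semi-major axis a_t = (r₁ + r₂)/2 = (1.140×10^5 + 2.780×10^5)/2 = 1.960×10^5 km.
The apoapsis of the transfer ellipse is at r = 2.780×10^5 km.
Applying v² = μ(2/r − 1/a_t): v = 6.145 km/s.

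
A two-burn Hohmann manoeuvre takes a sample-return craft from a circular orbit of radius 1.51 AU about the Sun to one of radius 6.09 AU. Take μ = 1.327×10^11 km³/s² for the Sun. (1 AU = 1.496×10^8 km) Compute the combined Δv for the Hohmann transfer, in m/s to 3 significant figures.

In km: r₁ = 1.51 × 1.496×10^8 = 2.25896×10^8 km; r₂ = 6.09 × 1.496×10^8 = 9.11064×10^8 km.
Semi-major axis of the transfer orbit: a_t = (2.25896×10^8 + 9.11064×10^8)/2 = 5.6848×10^8 km.
At r₁ the circular-orbit speed is v₁ = √(μ/r₁) = 24.237 km/s.
On the transfer ellipse at r₁, v² = μ(2/r − 1/a) gives v_p = √[μ(2/r₁ − 1/a_t)] = 30.683 km/s.
First burn Δv₁ = |v_p − v₁| = 6.446 km/s.
Circular speed at r₂: v₂ = √(μ/r₂) = 12.069 km/s.
Transfer-orbit speed at r₂: v_a = √[μ(2/r₂ − 1/a_t)] = 7.6078 km/s.
Second burn Δv₂ = |v₂ − v_a| = 4.461 km/s.
Δv = Δv₁ + Δv₂ = 6.446 + 4.461 = 10.91 km/s.

Δv = 10900 m/s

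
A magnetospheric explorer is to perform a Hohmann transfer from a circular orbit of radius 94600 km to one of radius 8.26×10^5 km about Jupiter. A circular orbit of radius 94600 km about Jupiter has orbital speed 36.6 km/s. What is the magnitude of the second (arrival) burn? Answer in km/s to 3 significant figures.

From the circular-orbit relation v² = μ/r at r = 94600 km: μ = v²r = (36.6)² × 94600 = 1.26722×10^8 km³/s².
Semi-major axis of the transfer orbit: a_t = (94600 + 8.260×10^5)/2 = 4.603×10^5 km.
On the circular orbit at r = 8.260×10^5 km, v_c = √(μ/r) = 12.386 km/s.
Transfer-orbit speed at the same r (vis-viva, a = a_t): v_t = √[μ(2/r − 1/a_t)] = 5.6152 km/s.
Δv₂ = |v_t − v_c| = |5.6152 − 12.386| = 6.771 km/s.

Δv₂ = 6.77 km/s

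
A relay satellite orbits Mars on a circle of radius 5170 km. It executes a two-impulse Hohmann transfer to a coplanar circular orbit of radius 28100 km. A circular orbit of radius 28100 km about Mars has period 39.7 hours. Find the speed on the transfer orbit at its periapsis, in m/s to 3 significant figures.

From Kepler's third law T² = 4π²r³/μ at r = 28100 km, T = 39.7 hours = 39.7 × 3600 s = 1.4292×10^5 s: μ = 4π²r³/T² = 42883.7 km³/s².
The Hohmann ellipse has a_t = (r₁ + r₂)/2 = 16635 km.
At periapsis, r = 5170 km.
Vis-viva: v = √[μ(2/r − 1/a_t)] = √[42883.7 × (2/5170 − 1/16635)] = 3.743 km/s.

v = 3740 m/s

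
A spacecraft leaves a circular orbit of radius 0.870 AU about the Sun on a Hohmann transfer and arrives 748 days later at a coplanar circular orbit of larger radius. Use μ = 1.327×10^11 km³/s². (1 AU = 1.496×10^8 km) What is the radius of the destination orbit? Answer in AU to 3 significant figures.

In km: r₁ = 0.870 × 1.496×10^8 = 1.30152×10^8 km.
Transfer time t = 748 days = 6.46272×10^7 s, and t = π√(a_t³/μ).
So a_t = (μ t²/π²)^(1/3) = (1.327×10^11 × (6.46272×10^7)² / π²)^(1/3) = 3.8294×10^8 km.
Since a_t = (r₁ + r₂)/2, r₂ = 2a_t − r₁ = 2×3.8294×10^8 − 1.30152×10^8 = 6.35728×10^8 km.
In AU: r₂ = 6.35728×10^8 / 1.496×10^8 = 4.25 AU.

r₂ = 4.25 AU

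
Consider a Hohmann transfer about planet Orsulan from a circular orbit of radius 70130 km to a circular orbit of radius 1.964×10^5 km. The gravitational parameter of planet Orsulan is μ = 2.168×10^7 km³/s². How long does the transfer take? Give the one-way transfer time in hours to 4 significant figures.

Transfer-ellipse semi-major axis a_t = (r₁ + r₂)/2 = (70130 + 1.964×10^5)/2 = 1.33265×10^5 km.
Transfer time t = π√(a_t³/μ) = π√((1.33265×10^5)³ / 2.168×10^7) = 32824 s.
Converting: 32824 s ÷ 3600 s/hour = 9.118 hours.

t = 9.118 hours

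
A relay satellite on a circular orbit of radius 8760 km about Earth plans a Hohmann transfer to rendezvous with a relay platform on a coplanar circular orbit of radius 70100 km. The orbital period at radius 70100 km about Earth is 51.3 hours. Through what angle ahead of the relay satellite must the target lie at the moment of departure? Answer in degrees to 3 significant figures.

From Kepler's third law T² = 4π²r³/μ at r = 70100 km, T = 51.3 hours = 51.3 × 3600 s = 1.8468×10^5 s: μ = 4π²r³/T² = 3.98726×10^5 km³/s².
Semi-major axis of the transfer orbit: a_t = (8760 + 70100)/2 = 39430 km.
Transfer time t = π√(a_t³/μ) = 38954 s.
Target angular speed ω₂ = √(μ/r₂³) = 3.4022×10^-5 rad/s.
Angle swept by the target during transfer: ω₂·t = 1.3253 rad = 75.93°.
Arrival is 180° from departure on the ellipse, so φ = 180° − 75.93° = 104°.

φ = 104°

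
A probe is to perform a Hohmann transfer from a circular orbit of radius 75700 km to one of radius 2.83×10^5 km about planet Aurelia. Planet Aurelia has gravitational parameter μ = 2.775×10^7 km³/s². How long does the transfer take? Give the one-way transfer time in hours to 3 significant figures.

The Hohmann ellipse has a_t = (r₁ + r₂)/2 = 1.7935×10^5 km.
By Kepler's third law the transfer-orbit period is T = 2π√(a_t³/μ), so t = T/2 = 45300 s.
Converting: 45300 s ÷ 3600 s/hour = 12.6 hours.

t = 12.6 hours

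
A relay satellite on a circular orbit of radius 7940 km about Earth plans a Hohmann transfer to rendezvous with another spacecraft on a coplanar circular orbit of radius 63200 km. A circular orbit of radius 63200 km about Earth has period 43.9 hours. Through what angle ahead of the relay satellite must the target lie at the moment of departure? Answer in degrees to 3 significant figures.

φ = 104°

From Kepler's third law T² = 4π²r³/μ at r = 63200 km, T = 43.9 hours = 43.9 × 3600 s = 1.5804×10^5 s: μ = 4π²r³/T² = 3.99004×10^5 km³/s².
Semi-major axis of the transfer orbit: a_t = (7940 + 63200)/2 = 35570 km.
Transfer time t = π√(a_t³/μ) = 33365 s.
Target angular speed ω₂ = √(μ/r₂³) = 3.9757×10^-5 rad/s.
Angle swept by the target during transfer: ω₂·t = 1.3265 rad = 76.00°.
The relay satellite traverses 180° on the transfer ellipse, so the target must lead by 180° − 76.00° = 104°.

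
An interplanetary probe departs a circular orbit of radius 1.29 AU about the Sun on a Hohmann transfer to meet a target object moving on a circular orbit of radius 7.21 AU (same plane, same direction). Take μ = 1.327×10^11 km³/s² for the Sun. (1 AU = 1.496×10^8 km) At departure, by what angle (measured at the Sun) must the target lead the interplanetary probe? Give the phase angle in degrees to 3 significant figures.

φ = 98.5°

In km: r₁ = 1.29 × 1.496×10^8 = 1.92984×10^8 km; r₂ = 7.21 × 1.496×10^8 = 1.078616×10^9 km.
Transfer-ellipse semi-major axis a_t = (r₁ + r₂)/2 = (1.92984×10^8 + 1.078616×10^9)/2 = 6.358×10^8 km.
The half-period of the transfer ellipse is t = π√(a_t³/μ) = 1.38260×10^8 s.
Target angular speed ω₂ = √(μ/r₂³) = 1.02834×10^-8 rad/s.
Angle swept by the target during transfer: ω₂·t = 1.4218 rad = 81.46°.
Arrival is 180° from departure on the ellipse, so φ = 180° − 81.46° = 98.5°.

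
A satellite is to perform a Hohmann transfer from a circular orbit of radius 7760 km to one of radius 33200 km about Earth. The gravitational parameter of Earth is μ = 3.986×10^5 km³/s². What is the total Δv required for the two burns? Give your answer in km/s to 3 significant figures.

Transfer-ellipse semi-major axis a_t = (r₁ + r₂)/2 = (7760 + 33200)/2 = 20480 km.
Circular speed at r₁: v₁ = √(μ/r₁) = √(3.986×10^5/7760) = 7.167 km/s.
On the transfer ellipse at r₁, vis-viva equation gives v_p = √[μ(2/r₁ − 1/a_t)] = 9.125 km/s.
First burn Δv₁ = |v_p − v₁| = 1.958 km/s.
Circular speed at r₂: v₂ = √(μ/r₂) = 3.465 km/s.
Transfer-orbit speed at r₂: v_a = √[μ(2/r₂ − 1/a_t)] = 2.133 km/s.
Second burn Δv₂ = |v₂ − v_a| = 1.332 km/s.
Total Δv = Δv₁ + Δv₂ = 3.290 km/s.

Δv = 3.29 km/s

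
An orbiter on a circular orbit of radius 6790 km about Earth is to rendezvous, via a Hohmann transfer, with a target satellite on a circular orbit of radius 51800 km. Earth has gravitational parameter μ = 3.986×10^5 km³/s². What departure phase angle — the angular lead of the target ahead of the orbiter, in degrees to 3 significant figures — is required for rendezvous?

Semi-major axis of the transfer orbit: a_t = (6790 + 51800)/2 = 29295 km.
Transfer time t = π√(a_t³/μ) = 24950 s.
The target's mean motion on its circular orbit is ω₂ = √(μ/r₂³) = 5.355×10^-5 rad/s.
Angle swept by the target during transfer: ω₂·t = 1.336 rad = 76.55°.
Arrival is 180° from departure on the ellipse, so φ = 180° − 76.55° = 103°.

φ = 103°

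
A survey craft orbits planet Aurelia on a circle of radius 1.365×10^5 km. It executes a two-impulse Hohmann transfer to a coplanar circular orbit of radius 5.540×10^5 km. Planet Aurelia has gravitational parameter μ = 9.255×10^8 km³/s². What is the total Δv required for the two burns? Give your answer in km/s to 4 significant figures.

Δv = 37.14 km/s

The Hohmann ellipse has a_t = (r₁ + r₂)/2 = 3.4525×10^5 km.
Circular speed at r₁: v₁ = √(μ/r₁) = √(9.255×10^8/1.365×10^5) = 82.3421 km/s.
On the transfer ellipse at r₁, vis-viva gives v_p = √[μ(2/r₁ − 1/a_t)] = 104.306 km/s.
First burn Δv₁ = |v_p − v₁| = 21.964 km/s.
Circular speed at r₂: v₂ = √(μ/r₂) = 40.873 km/s.
Transfer-orbit speed at r₂: v_a = √[μ(2/r₂ − 1/a_t)] = 25.700 km/s.
Second burn Δv₂ = |v₂ − v_a| = 15.173 km/s.
Δv = Δv₁ + Δv₂ = 21.964 + 15.173 = 37.14 km/s.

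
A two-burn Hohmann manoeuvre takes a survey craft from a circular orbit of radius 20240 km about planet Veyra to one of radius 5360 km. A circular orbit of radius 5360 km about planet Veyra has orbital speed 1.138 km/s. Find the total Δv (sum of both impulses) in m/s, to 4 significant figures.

Δv = 499.7 m/s

From the circular-orbit relation v² = μ/r at r = 5360 km: μ = v²r = (1.138)² × 5360 = 6941.44 km³/s².
Semi-major axis of the transfer orbit: a_t = (20240 + 5360)/2 = 12800 km.
Circular speed at r₁: v₁ = √(μ/r₁) = √(6941.44/20240) = 0.58562 km/s.
On the transfer ellipse at r₁, v² = μ(2/r − 1/a) gives v_a = √[μ(2/r₁ − 1/a_t)] = 0.37896 km/s.
First burn Δv₁ = |v_a − v₁| = 0.2067 km/s.
At r₂, v₂ = √(μ/r₂) = 1.138 km/s.
Transfer-orbit speed at r₂: v_p = √[μ(2/r₂ − 1/a_t)] = 1.431 km/s.
Second burn Δv₂ = |v₂ − v_p| = 0.2930 km/s.
Δv = Δv₁ + Δv₂ = 0.2067 + 0.2930 = 0.4997 km/s.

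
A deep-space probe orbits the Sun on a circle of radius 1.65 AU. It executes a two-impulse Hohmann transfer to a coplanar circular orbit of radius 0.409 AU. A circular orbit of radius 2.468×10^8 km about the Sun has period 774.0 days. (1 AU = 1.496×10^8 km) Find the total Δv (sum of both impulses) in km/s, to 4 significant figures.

Δv = 20.96 km/s

From Kepler's third law T² = 4π²r³/μ at r = 2.468×10^8 km, T = 774.0 days = 774.0 × 86400 s = 6.68736×10^7 s: μ = 4π²r³/T² = 1.32705×10^11 km³/s².
In km: r₁ = 1.65 × 1.496×10^8 = 2.4684×10^8 km; r₂ = 0.409 × 1.496×10^8 = 6.11864×10^7 km.
Transfer-ellipse semi-major axis a_t = (r₁ + r₂)/2 = (2.4684×10^8 + 6.11864×10^7)/2 = 1.540132×10^8 km.
At r₁ the circular-orbit speed is v₁ = √(μ/r₁) = 23.186 km/s.
Transfer-orbit speed at r₁ (v² = μ(2/r − 1/a)): v_a = √[μ(2/r₁ − 1/a_t)] = 14.614 km/s.
First burn Δv₁ = |v_a − v₁| = 8.572 km/s.
At r₂, v₂ = √(μ/r₂) = 46.57 km/s.
Transfer-orbit speed at r₂: v_p = √[μ(2/r₂ − 1/a_t)] = 58.96 km/s.
Second burn Δv₂ = |v₂ − v_p| = 12.39 km/s.
Δv = Δv₁ + Δv₂ = 8.572 + 12.39 = 20.96 km/s.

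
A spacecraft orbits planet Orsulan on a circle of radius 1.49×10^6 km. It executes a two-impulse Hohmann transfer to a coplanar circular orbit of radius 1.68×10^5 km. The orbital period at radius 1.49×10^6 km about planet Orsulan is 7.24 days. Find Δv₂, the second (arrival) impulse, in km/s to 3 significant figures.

Δv₂ = 15.2 km/s

From Kepler's third law T² = 4π²r³/μ at r = 1.49×10^6 km, T = 7.24 days = 7.24 × 86400 s = 6.25536×10^5 s: μ = 4π²r³/T² = 3.33744×10^8 km³/s².
Transfer-ellipse semi-major axis a_t = (r₁ + r₂)/2 = (1.490×10^6 + 1.680×10^5)/2 = 8.290×10^5 km.
On the circular orbit at r = 1.680×10^5 km, v_c = √(μ/r) = 44.57 km/s.
Transfer-orbit speed at the same r (vis-viva, a = a_t): v_t = √[μ(2/r − 1/a_t)] = 59.75 km/s.
Δv₂ = |v_t − v_c| = |59.75 − 44.57| = 15.18 km/s.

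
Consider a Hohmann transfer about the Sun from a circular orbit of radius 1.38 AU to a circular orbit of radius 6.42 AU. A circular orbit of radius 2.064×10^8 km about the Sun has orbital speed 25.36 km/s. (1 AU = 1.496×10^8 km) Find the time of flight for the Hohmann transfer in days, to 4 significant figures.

From the circular-orbit relation v² = μ/r at r = 2.064×10^8 km: μ = v²r = (25.36)² × 2.064×10^8 = 1.32742×10^11 km³/s².
In km: r₁ = 1.38 × 1.496×10^8 = 2.06448×10^8 km; r₂ = 6.42 × 1.496×10^8 = 9.60432×10^8 km.
Semi-major axis of the transfer orbit: a_t = (2.06448×10^8 + 9.60432×10^8)/2 = 5.8344×10^8 km.
By Kepler's third law the transfer-orbit period is T = 2π√(a_t³/μ), so t = T/2 = 1.215×10^8 s.
Converting: 1.215×10^8 s ÷ 86400 s/day = 1406 days.

t = 1406 days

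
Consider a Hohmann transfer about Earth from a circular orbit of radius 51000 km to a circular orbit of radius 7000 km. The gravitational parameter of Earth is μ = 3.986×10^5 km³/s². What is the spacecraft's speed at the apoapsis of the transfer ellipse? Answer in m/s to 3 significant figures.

The Hohmann ellipse has a_t = (r₁ + r₂)/2 = 29000 km.
The apoapsis of the transfer ellipse is at r = 51000 km.
From the vis-viva equation, v = √[μ(2/r − 1/a_t)] = 1.374 km/s.

v = 1370 m/s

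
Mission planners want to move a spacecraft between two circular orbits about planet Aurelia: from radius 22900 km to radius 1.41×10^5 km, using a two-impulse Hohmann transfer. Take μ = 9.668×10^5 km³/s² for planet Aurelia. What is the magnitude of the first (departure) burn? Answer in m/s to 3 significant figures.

Δv₁ = 2030 m/s

The Hohmann ellipse has a_t = (r₁ + r₂)/2 = 81950 km.
On the circular orbit at r = 22900 km, v_c = √(μ/r) = 6.498 km/s.
Transfer-orbit speed at the same r (vis-viva, a = a_t): v_t = √[μ(2/r − 1/a_t)] = 8.523 km/s.
Δv₁ = |v_t − v_c| = |8.523 − 6.498| = 2.025 km/s.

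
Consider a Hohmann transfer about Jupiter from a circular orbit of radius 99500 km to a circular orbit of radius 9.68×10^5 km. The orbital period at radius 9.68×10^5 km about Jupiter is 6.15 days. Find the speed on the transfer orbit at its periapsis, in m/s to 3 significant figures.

v = 48100 m/s

From Kepler's third law T² = 4π²r³/μ at r = 9.68×10^5 km, T = 6.15 days = 6.15 × 86400 s = 5.3136×10^5 s: μ = 4π²r³/T² = 1.26826×10^8 km³/s².
Semi-major axis of the transfer orbit: a_t = (99500 + 9.680×10^5)/2 = 5.3375×10^5 km.
At periapsis, r = 99500 km.
Applying v² = μ(2/r − 1/a_t): v = 48.08 km/s.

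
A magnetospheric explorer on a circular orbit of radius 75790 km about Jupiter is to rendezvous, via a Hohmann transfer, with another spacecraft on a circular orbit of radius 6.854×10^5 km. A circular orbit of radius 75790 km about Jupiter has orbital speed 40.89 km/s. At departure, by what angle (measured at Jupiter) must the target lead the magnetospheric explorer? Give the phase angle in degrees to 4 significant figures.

From the circular-orbit relation v² = μ/r at r = 75790 km: μ = v²r = (40.89)² × 75790 = 1.26720×10^8 km³/s².
Semi-major axis of the transfer orbit: a_t = (75790 + 6.854×10^5)/2 = 3.80595×10^5 km.
The half-period of the transfer ellipse is t = π√(a_t³/μ) = 65530 s.
The target's mean motion on its circular orbit is ω₂ = √(μ/r₂³) = 1.984×10^-5 rad/s.
Angle swept by the target during transfer: ω₂·t = 1.300 rad = 74.48°.
The magnetospheric explorer traverses 180° on the transfer ellipse, so the target must lead by 180° − 74.48° = 105.5°.

φ = 105.5°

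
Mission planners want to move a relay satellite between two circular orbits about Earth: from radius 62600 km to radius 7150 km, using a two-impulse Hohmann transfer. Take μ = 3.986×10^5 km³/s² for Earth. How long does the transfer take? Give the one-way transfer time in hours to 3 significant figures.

Semi-major axis of the transfer orbit: a_t = (62600 + 7150)/2 = 34875 km.
Half the transfer-orbit period gives t = π√(a_t³/μ) = 32410 s.
Converting: 32410 s ÷ 3600 s/hour = 9.00 hours.

t = 9.00 hours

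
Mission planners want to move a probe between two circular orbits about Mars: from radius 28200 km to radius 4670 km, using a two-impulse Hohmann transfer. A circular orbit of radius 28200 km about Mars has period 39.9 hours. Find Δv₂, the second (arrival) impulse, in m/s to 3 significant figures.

Δv₂ = 939 m/s

From Kepler's third law T² = 4π²r³/μ at r = 28200 km, T = 39.9 hours = 39.9 × 3600 s = 1.4364×10^5 s: μ = 4π²r³/T² = 42909.8 km³/s².
Transfer-ellipse semi-major axis a_t = (r₁ + r₂)/2 = (28200 + 4670)/2 = 16435 km.
On the circular orbit at r = 4670 km, v_c = √(μ/r) = 3.0312 km/s.
Transfer-orbit speed at the same r (vis-viva, a = a_t): v_t = √[μ(2/r − 1/a_t)] = 3.9706 km/s.
Δv₂ = |v_t − v_c| = |3.9706 − 3.0312| = 0.9394 km/s.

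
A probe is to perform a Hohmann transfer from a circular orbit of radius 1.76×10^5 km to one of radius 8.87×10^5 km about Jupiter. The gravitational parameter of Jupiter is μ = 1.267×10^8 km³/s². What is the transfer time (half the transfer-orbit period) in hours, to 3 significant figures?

t = 30.0 hours

The Hohmann ellipse has a_t = (r₁ + r₂)/2 = 5.315×10^5 km.
Half the transfer-orbit period gives t = π√(a_t³/μ) = 1.081×10^5 s.
Converting: 1.081×10^5 s ÷ 3600 s/hour = 30.0 hours.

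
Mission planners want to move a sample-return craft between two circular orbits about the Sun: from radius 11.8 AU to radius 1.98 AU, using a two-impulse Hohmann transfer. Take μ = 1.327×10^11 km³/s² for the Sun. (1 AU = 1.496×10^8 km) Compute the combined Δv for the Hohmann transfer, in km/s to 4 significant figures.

Δv = 10.56 km/s

In km: r₁ = 11.8 × 1.496×10^8 = 1.76528×10^9 km; r₂ = 1.98 × 1.496×10^8 = 2.96208×10^8 km.
Transfer-ellipse semi-major axis a_t = (r₁ + r₂)/2 = (1.76528×10^9 + 2.96208×10^8)/2 = 1.030744×10^9 km.
Circular speed at r₁: v₁ = √(μ/r₁) = √(1.327×10^11/1.76528×10^9) = 8.67019 km/s.
On the transfer ellipse at r₁, vis-viva gives v_a = √[μ(2/r₁ − 1/a_t)] = 4.64785 km/s.
First burn Δv₁ = |v_a − v₁| = 4.0223 km/s.
At r₂, v₂ = √(μ/r₂) = 21.1659 km/s.
Transfer-orbit speed at r₂: v_p = √[μ(2/r₂ − 1/a_t)] = 27.6993 km/s.
Second burn Δv₂ = |v₂ − v_p| = 6.5334 km/s.
Total Δv = Δv₁ + Δv₂ = 10.56 km/s.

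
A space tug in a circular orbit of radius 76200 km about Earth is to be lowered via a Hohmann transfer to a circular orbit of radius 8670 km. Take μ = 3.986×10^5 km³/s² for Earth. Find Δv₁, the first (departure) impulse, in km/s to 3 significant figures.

Semi-major axis of the transfer orbit: a_t = (76200 + 8670)/2 = 42435 km.
Circular speed at r = 76200 km: v_c = √(μ/r) = 2.287 km/s.
Transfer-orbit speed at the same r (vis-viva, a = a_t): v_t = √[μ(2/r − 1/a_t)] = 1.034 km/s.
Δv₁ = |v_t − v_c| = |1.034 − 2.287| = 1.253 km/s.

Δv₁ = 1.25 km/s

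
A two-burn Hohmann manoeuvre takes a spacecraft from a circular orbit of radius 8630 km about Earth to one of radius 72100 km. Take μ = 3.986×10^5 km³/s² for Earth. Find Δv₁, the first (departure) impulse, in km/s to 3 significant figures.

Δv₁ = 2.29 km/s

Semi-major axis of the transfer orbit: a_t = (8630 + 72100)/2 = 40365 km.
Circular speed at r = 8630 km: v_c = √(μ/r) = 6.796 km/s.
Vis-viva on the transfer ellipse at r = 8630 km gives v_t = √[μ(2/r − 1/a_t)] = 9.083 km/s.
Δv₁ = |v_t − v_c| = |9.083 − 6.796| = 2.287 km/s.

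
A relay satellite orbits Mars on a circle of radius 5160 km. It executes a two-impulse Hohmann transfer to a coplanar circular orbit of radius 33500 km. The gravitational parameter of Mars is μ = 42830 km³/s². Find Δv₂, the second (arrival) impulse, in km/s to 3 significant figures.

Δv₂ = 0.547 km/s

Transfer-ellipse semi-major axis a_t = (r₁ + r₂)/2 = (5160 + 33500)/2 = 19330 km.
Circular speed at r = 33500 km: v_c = √(μ/r) = 1.1307 km/s.
Transfer-orbit speed at the same r (vis-viva, a = a_t): v_t = √[μ(2/r − 1/a_t)] = 0.58420 km/s.
Δv₂ = |v_t − v_c| = |0.58420 − 1.1307| = 0.5465 km/s.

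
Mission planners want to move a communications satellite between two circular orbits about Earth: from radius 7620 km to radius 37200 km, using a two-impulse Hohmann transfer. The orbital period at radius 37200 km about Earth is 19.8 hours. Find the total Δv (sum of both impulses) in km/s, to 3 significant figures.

Δv = 3.46 km/s

From Kepler's third law T² = 4π²r³/μ at r = 37200 km, T = 19.8 hours = 19.8 × 3600 s = 71280 s: μ = 4π²r³/T² = 3.99994×10^5 km³/s².
Transfer-ellipse semi-major axis a_t = (r₁ + r₂)/2 = (7620 + 37200)/2 = 22410 km.
At r₁ the circular-orbit speed is v₁ = √(μ/r₁) = 7.245 km/s.
On the transfer ellipse at r₁, v² = μ(2/r − 1/a) gives v_p = √[μ(2/r₁ − 1/a_t)] = 9.335 km/s.
First burn Δv₁ = |v_p − v₁| = 2.090 km/s.
Circular speed at r₂: v₂ = √(μ/r₂) = 3.279 km/s.
Transfer-orbit speed at r₂: v_a = √[μ(2/r₂ − 1/a_t)] = 1.912 km/s.
Second burn Δv₂ = |v₂ − v_a| = 1.367 km/s.
Δv = Δv₁ + Δv₂ = 2.090 + 1.367 = 3.457 km/s.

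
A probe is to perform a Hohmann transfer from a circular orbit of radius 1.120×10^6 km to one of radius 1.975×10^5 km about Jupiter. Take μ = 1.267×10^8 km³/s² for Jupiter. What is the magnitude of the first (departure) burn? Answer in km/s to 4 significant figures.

Transfer-ellipse semi-major axis a_t = (r₁ + r₂)/2 = (1.120×10^6 + 1.975×10^5)/2 = 6.5875×10^5 km.
Circular speed at r = 1.120×10^6 km: v_c = √(μ/r) = 10.636 km/s.
Vis-viva on the transfer ellipse at r = 1.120×10^6 km gives v_t = √[μ(2/r − 1/a_t)] = 5.8237 km/s.
Δv₁ = |v_t − v_c| = |5.8237 − 10.636| = 4.812 km/s.

Δv₁ = 4.812 km/s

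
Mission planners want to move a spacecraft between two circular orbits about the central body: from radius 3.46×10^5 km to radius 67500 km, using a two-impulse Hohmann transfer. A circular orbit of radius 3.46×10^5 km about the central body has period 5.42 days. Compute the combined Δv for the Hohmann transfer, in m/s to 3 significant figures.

From Kepler's third law T² = 4π²r³/μ at r = 3.46×10^5 km, T = 5.42 days = 5.42 × 86400 s = 4.68288×10^5 s: μ = 4π²r³/T² = 7.45696×10^6 km³/s².
Transfer-ellipse semi-major axis a_t = (r₁ + r₂)/2 = (3.460×10^5 + 67500)/2 = 2.0675×10^5 km.
At r₁ the circular-orbit speed is v₁ = √(μ/r₁) = 4.6424 km/s.
Transfer-orbit speed at r₁ (vis-viva): v_a = √[μ(2/r₁ − 1/a_t)] = 2.6526 km/s.
First burn Δv₁ = |v_a − v₁| = 1.990 km/s.
At r₂, v₂ = √(μ/r₂) = 10.511 km/s.
Transfer-orbit speed at r₂: v_p = √[μ(2/r₂ − 1/a_t)] = 13.597 km/s.
Second burn Δv₂ = |v₂ − v_p| = 3.086 km/s.
Total Δv = Δv₁ + Δv₂ = 5.076 km/s.

Δv = 5080 m/s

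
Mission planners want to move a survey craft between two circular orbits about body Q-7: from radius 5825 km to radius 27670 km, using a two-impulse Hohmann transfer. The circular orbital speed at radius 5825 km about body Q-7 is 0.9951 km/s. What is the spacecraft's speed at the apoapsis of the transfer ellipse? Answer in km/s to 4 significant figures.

v = 0.2693 km/s

From the circular-orbit relation v² = μ/r at r = 5825 km: μ = v²r = (0.9951)² × 5825 = 5768.05 km³/s².
Semi-major axis of the transfer orbit: a_t = (5825 + 27670)/2 = 16747.5 km.
At apoapsis, r = 27670 km.
From the vis-viva equation, v = √[μ(2/r − 1/a_t)] = 0.2693 km/s.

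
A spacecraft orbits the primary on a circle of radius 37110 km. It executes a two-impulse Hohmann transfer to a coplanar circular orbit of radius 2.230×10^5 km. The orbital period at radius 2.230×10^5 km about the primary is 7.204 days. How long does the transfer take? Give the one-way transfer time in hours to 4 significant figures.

From Kepler's third law T² = 4π²r³/μ at r = 2.230×10^5 km, T = 7.204 days = 7.204 × 86400 s = 6.224256×10^5 s: μ = 4π²r³/T² = 1.13005×10^6 km³/s².
The Hohmann ellipse has a_t = (r₁ + r₂)/2 = 1.30055×10^5 km.
Transfer time t = π√(a_t³/μ) = π√((1.30055×10^5)³ / 1.13005×10^6) = 1.386×10^5 s.
Converting: 1.386×10^5 s ÷ 3600 s/hour = 38.50 hours.

t = 38.50 hours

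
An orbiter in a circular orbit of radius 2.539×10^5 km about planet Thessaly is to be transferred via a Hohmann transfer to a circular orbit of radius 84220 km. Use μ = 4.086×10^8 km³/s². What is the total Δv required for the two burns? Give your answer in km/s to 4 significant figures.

The Hohmann ellipse has a_t = (r₁ + r₂)/2 = 1.6906×10^5 km.
Circular speed at r₁: v₁ = √(μ/r₁) = √(4.086×10^8/2.539×10^5) = 40.116 km/s.
On the transfer ellipse at r₁, vis-viva equation gives v_a = √[μ(2/r₁ − 1/a_t)] = 28.314 km/s.
First burn Δv₁ = |v_a − v₁| = 11.80 km/s.
At r₂, v₂ = √(μ/r₂) = 69.65 km/s.
Transfer-orbit speed at r₂: v_p = √[μ(2/r₂ − 1/a_t)] = 85.36 km/s.
Second burn Δv₂ = |v₂ − v_p| = 15.71 km/s.
Δv = Δv₁ + Δv₂ = 11.80 + 15.71 = 27.51 km/s.

Δv = 27.51 km/s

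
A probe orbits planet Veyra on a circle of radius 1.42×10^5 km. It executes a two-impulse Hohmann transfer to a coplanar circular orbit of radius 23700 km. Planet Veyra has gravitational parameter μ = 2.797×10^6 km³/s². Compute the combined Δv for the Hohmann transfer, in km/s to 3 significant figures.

Semi-major axis of the transfer orbit: a_t = (1.420×10^5 + 23700)/2 = 82850 km.
At r₁ the circular-orbit speed is v₁ = √(μ/r₁) = 4.438 km/s.
On the transfer ellipse at r₁, v² = μ(2/r − 1/a) gives v_a = √[μ(2/r₁ − 1/a_t)] = 2.374 km/s.
First burn Δv₁ = |v_a − v₁| = 2.064 km/s.
Circular speed at r₂: v₂ = √(μ/r₂) = 10.8636 km/s.
Transfer-orbit speed at r₂: v_p = √[μ(2/r₂ − 1/a_t)] = 14.2223 km/s.
Second burn Δv₂ = |v₂ − v_p| = 3.359 km/s.
Δv = Δv₁ + Δv₂ = 2.064 + 3.359 = 5.423 km/s.

Δv = 5.42 km/s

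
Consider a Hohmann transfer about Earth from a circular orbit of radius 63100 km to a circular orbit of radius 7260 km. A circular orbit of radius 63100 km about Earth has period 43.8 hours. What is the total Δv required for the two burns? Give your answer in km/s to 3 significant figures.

From Kepler's third law T² = 4π²r³/μ at r = 63100 km, T = 43.8 hours = 43.8 × 3600 s = 1.5768×10^5 s: μ = 4π²r³/T² = 3.98928×10^5 km³/s².
Semi-major axis of the transfer orbit: a_t = (63100 + 7260)/2 = 35180 km.
At r₁ the circular-orbit speed is v₁ = √(μ/r₁) = 2.514 km/s.
On the transfer ellipse at r₁, v² = μ(2/r − 1/a) gives v_a = √[μ(2/r₁ − 1/a_t)] = 1.142 km/s.
First burn Δv₁ = |v_a − v₁| = 1.372 km/s.
At r₂, v₂ = √(μ/r₂) = 7.413 km/s.
Transfer-orbit speed at r₂: v_p = √[μ(2/r₂ − 1/a_t)] = 9.928 km/s.
Second burn Δv₂ = |v₂ − v_p| = 2.515 km/s.
Total Δv = Δv₁ + Δv₂ = 3.887 km/s.

Δv = 3.89 km/s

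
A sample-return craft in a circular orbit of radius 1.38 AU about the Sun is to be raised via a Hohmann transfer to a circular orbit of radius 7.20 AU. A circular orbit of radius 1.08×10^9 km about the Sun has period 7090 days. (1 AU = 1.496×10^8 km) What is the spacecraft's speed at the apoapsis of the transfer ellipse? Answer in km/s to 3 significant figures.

v = 6.29 km/s

From Kepler's third law T² = 4π²r³/μ at r = 1.08×10^9 km, T = 7090 days = 7090 × 86400 s = 6.12576×10^8 s: μ = 4π²r³/T² = 1.32529×10^11 km³/s².
In km: r₁ = 1.38 × 1.496×10^8 = 2.06448×10^8 km; r₂ = 7.20 × 1.496×10^8 = 1.07712×10^9 km.
Transfer-ellipse semi-major axis a_t = (r₁ + r₂)/2 = (2.06448×10^8 + 1.07712×10^9)/2 = 6.41784×10^8 km.
The apoapsis of the transfer ellipse is at r = 1.07712×10^9 km.
Applying v² = μ(2/r − 1/a_t): v = 6.291 km/s.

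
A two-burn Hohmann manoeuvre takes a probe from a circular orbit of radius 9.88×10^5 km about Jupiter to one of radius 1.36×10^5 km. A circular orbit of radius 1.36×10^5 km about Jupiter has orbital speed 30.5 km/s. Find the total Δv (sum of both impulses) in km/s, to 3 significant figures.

From the circular-orbit relation v² = μ/r at r = 1.36×10^5 km: μ = v²r = (30.5)² × 1.36×10^5 = 1.26514×10^8 km³/s².
The Hohmann ellipse has a_t = (r₁ + r₂)/2 = 5.620×10^5 km.
At r₁ the circular-orbit speed is v₁ = √(μ/r₁) = 11.316 km/s.
On the transfer ellipse at r₁, vis-viva gives v_a = √[μ(2/r₁ − 1/a_t)] = 5.5666 km/s.
First burn Δv₁ = |v_a − v₁| = 5.749 km/s.
Circular speed at r₂: v₂ = √(μ/r₂) = 30.50 km/s.
Transfer-orbit speed at r₂: v_p = √[μ(2/r₂ − 1/a_t)] = 40.44 km/s.
Second burn Δv₂ = |v₂ − v_p| = 9.940 km/s.
Δv = Δv₁ + Δv₂ = 5.749 + 9.940 = 15.69 km/s.

Δv = 15.7 km/s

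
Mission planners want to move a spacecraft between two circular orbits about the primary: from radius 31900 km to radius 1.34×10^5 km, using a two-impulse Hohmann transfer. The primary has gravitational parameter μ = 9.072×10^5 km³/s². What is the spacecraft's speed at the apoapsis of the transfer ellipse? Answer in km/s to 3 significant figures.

v = 1.61 km/s

Semi-major axis of the transfer orbit: a_t = (31900 + 1.340×10^5)/2 = 82950 km.
The apoapsis of the transfer ellipse is at r = 1.340×10^5 km.
Vis-viva: v = √[μ(2/r − 1/a_t)] = √[9.072×10^5 × (2/1.340×10^5 − 1/82950)] = 1.614 km/s.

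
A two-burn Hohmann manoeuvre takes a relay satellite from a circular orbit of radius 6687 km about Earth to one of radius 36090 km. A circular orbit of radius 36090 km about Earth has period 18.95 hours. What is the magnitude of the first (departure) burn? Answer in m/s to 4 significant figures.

Δv₁ = 2309 m/s

From Kepler's third law T² = 4π²r³/μ at r = 36090 km, T = 18.95 hours = 18.95 × 3600 s = 68220 s: μ = 4π²r³/T² = 3.98747×10^5 km³/s².
Semi-major axis of the transfer orbit: a_t = (6687 + 36090)/2 = 21388.5 km.
On the circular orbit at r = 6687 km, v_c = √(μ/r) = 7.7221 km/s.
Vis-viva on the transfer ellipse at r = 6687 km gives v_t = √[μ(2/r − 1/a_t)] = 10.031 km/s.
Δv₁ = |v_t − v_c| = |10.031 − 7.7221| = 2.309 km/s.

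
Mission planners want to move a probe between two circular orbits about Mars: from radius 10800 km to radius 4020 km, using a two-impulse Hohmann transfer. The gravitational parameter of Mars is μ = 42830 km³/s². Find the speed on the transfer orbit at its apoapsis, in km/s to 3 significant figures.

Semi-major axis of the transfer orbit: a_t = (10800 + 4020)/2 = 7410 km.
The apoapsis of the transfer ellipse is at r = 10800 km.
Vis-viva: v = √[μ(2/r − 1/a_t)] = √[42830 × (2/10800 − 1/7410)] = 1.467 km/s.

v = 1.47 km/s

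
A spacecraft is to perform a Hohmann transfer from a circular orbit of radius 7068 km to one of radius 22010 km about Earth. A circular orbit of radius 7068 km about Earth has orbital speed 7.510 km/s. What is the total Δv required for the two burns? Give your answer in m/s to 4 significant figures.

From the circular-orbit relation v² = μ/r at r = 7068 km: μ = v²r = (7.510)² × 7068 = 3.98636×10^5 km³/s².
Transfer-ellipse semi-major axis a_t = (r₁ + r₂)/2 = (7068 + 22010)/2 = 14539 km.
At r₁ the circular-orbit speed is v₁ = √(μ/r₁) = 7.5100 km/s.
On the transfer ellipse at r₁, vis-viva gives v_p = √[μ(2/r₁ − 1/a_t)] = 9.2402 km/s.
First burn Δv₁ = |v_p − v₁| = 1.7302 km/s.
At r₂, v₂ = √(μ/r₂) = 4.2558 km/s.
Transfer-orbit speed at r₂: v_a = √[μ(2/r₂ − 1/a_t)] = 2.9673 km/s.
Second burn Δv₂ = |v₂ − v_a| = 1.2885 km/s.
Total Δv = Δv₁ + Δv₂ = 3.019 km/s.

Δv = 3019 m/s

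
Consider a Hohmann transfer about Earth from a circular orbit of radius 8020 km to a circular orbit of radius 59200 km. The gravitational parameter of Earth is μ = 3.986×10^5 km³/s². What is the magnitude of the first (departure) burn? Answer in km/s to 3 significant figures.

Δv₁ = 2.31 km/s

Semi-major axis of the transfer orbit: a_t = (8020 + 59200)/2 = 33610 km.
Circular speed at r = 8020 km: v_c = √(μ/r) = 7.049876 km/s.
Vis-viva on the transfer ellipse at r = 8020 km gives v_t = √[μ(2/r − 1/a_t)] = 9.356384 km/s.
Δv₁ = |v_t − v_c| = |9.356384 − 7.049876| = 2.307 km/s.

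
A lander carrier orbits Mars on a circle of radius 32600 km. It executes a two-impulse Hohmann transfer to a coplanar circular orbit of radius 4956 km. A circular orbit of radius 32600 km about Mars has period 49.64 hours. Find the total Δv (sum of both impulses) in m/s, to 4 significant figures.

From Kepler's third law T² = 4π²r³/μ at r = 32600 km, T = 49.64 hours = 49.64 × 3600 s = 1.78704×10^5 s: μ = 4π²r³/T² = 42829.6 km³/s².
The Hohmann ellipse has a_t = (r₁ + r₂)/2 = 18778 km.
Circular speed at r₁: v₁ = √(μ/r₁) = √(42829.6/32600) = 1.14621 km/s.
Transfer-orbit speed at r₁ (vis-viva equation): v_a = √[μ(2/r₁ − 1/a_t)] = 0.588849 km/s.
First burn Δv₁ = |v_a − v₁| = 0.5574 km/s.
At r₂, v₂ = √(μ/r₂) = 2.9397 km/s.
Transfer-orbit speed at r₂: v_p = √[μ(2/r₂ − 1/a_t)] = 3.8734 km/s.
Second burn Δv₂ = |v₂ − v_p| = 0.9337 km/s.
Δv = Δv₁ + Δv₂ = 0.5574 + 0.9337 = 1.491 km/s.

Δv = 1491 m/s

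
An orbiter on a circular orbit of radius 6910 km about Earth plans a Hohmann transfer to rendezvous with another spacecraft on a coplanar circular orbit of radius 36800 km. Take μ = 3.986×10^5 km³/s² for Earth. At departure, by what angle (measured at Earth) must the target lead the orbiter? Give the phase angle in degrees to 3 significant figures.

Transfer-ellipse semi-major axis a_t = (r₁ + r₂)/2 = (6910 + 36800)/2 = 21855 km.
The half-period of the transfer ellipse is t = π√(a_t³/μ) = 16077 s.
The target's mean motion on its circular orbit is ω₂ = √(μ/r₂³) = 8.9433×10^-5 rad/s.
Angle swept by the target during transfer: ω₂·t = 1.4378 rad = 82.38°.
Arrival is 180° from departure on the ellipse, so φ = 180° − 82.38° = 97.6°.

φ = 97.6°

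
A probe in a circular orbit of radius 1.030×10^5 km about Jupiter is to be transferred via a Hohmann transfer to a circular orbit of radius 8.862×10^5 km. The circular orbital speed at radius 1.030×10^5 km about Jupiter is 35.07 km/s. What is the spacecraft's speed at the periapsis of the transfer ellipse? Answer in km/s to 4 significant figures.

From the circular-orbit relation v² = μ/r at r = 1.030×10^5 km: μ = v²r = (35.07)² × 1.030×10^5 = 1.26680×10^8 km³/s².
Semi-major axis of the transfer orbit: a_t = (1.030×10^5 + 8.862×10^5)/2 = 4.946×10^5 km.
At periapsis, r = 1.030×10^5 km.
Applying v² = μ(2/r − 1/a_t): v = 46.94 km/s.

v = 46.94 km/s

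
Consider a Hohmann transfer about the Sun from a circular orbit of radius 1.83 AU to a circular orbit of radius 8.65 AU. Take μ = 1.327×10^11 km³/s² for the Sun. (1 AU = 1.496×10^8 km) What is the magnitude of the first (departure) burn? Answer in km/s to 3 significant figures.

Δv₁ = 6.27 km/s

In km: r₁ = 1.83 × 1.496×10^8 = 2.73768×10^8 km; r₂ = 8.65 × 1.496×10^8 = 1.29404×10^9 km.
Transfer-ellipse semi-major axis a_t = (r₁ + r₂)/2 = (2.73768×10^8 + 1.29404×10^9)/2 = 7.83904×10^8 km.
Circular speed at r = 2.73768×10^8 km: v_c = √(μ/r) = 22.016 km/s.
Vis-viva on the transfer ellipse at r = 2.73768×10^8 km gives v_t = √[μ(2/r − 1/a_t)] = 28.287 km/s.
Δv₁ = |v_t − v_c| = |28.287 − 22.016| = 6.271 km/s.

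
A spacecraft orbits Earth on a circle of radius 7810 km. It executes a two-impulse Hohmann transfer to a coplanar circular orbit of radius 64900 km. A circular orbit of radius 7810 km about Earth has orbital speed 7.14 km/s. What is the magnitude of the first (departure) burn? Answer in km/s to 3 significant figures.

From the circular-orbit relation v² = μ/r at r = 7810 km: μ = v²r = (7.14)² × 7810 = 3.98151×10^5 km³/s².
The Hohmann ellipse has a_t = (r₁ + r₂)/2 = 36355 km.
Circular speed at r = 7810 km: v_c = √(μ/r) = 7.140 km/s.
Transfer-orbit speed at the same r (vis-viva, a = a_t): v_t = √[μ(2/r − 1/a_t)] = 9.540 km/s.
Δv₁ = |v_t − v_c| = |9.540 − 7.140| = 2.400 km/s.

Δv₁ = 2.40 km/s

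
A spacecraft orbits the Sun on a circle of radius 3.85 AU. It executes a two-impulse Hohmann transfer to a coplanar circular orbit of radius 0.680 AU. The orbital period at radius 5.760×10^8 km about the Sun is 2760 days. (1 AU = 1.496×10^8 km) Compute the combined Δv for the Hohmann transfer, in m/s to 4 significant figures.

Δv = 17830 m/s

From Kepler's third law T² = 4π²r³/μ at r = 5.760×10^8 km, T = 2760 days = 2760 × 86400 s = 2.38464×10^8 s: μ = 4π²r³/T² = 1.32673×10^11 km³/s².
In km: r₁ = 3.85 × 1.496×10^8 = 5.7596×10^8 km; r₂ = 0.680 × 1.496×10^8 = 1.01728×10^8 km.
The Hohmann ellipse has a_t = (r₁ + r₂)/2 = 3.38844×10^8 km.
Circular speed at r₁: v₁ = √(μ/r₁) = √(1.32673×10^11/5.7596×10^8) = 15.177 km/s.
Transfer-orbit speed at r₁ (v² = μ(2/r − 1/a)): v_a = √[μ(2/r₁ − 1/a_t)] = 8.3160 km/s.
First burn Δv₁ = |v_a − v₁| = 6.861 km/s.
At r₂, v₂ = √(μ/r₂) = 36.11 km/s.
Transfer-orbit speed at r₂: v_p = √[μ(2/r₂ − 1/a_t)] = 47.08 km/s.
Second burn Δv₂ = |v₂ − v_p| = 10.97 km/s.
Total Δv = Δv₁ + Δv₂ = 17.83 km/s.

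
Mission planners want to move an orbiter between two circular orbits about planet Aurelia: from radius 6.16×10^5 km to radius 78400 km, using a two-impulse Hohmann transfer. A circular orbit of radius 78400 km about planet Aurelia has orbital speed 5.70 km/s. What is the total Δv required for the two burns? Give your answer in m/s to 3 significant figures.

From the circular-orbit relation v² = μ/r at r = 78400 km: μ = v²r = (5.70)² × 78400 = 2.54722×10^6 km³/s².
Transfer-ellipse semi-major axis a_t = (r₁ + r₂)/2 = (6.160×10^5 + 78400)/2 = 3.472×10^5 km.
Circular speed at r₁: v₁ = √(μ/r₁) = √(2.54722×10^6/6.160×10^5) = 2.0335 km/s.
Transfer-orbit speed at r₁ (v² = μ(2/r − 1/a)): v_a = √[μ(2/r₁ − 1/a_t)] = 0.96630 km/s.
First burn Δv₁ = |v_a − v₁| = 1.06720 km/s.
At r₂, v₂ = √(μ/r₂) = 5.70000 km/s.
Transfer-orbit speed at r₂: v_p = √[μ(2/r₂ − 1/a_t)] = 7.59233 km/s.
Second burn Δv₂ = |v₂ − v_p| = 1.89233 km/s.
Total Δv = Δv₁ + Δv₂ = 2.960 km/s.

Δv = 2960 m/s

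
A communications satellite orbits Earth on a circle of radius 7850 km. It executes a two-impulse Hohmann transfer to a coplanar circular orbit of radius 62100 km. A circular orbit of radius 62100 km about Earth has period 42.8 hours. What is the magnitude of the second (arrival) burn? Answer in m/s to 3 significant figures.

From Kepler's third law T² = 4π²r³/μ at r = 62100 km, T = 42.8 hours = 42.8 × 3600 s = 1.5408×10^5 s: μ = 4π²r³/T² = 3.98237×10^5 km³/s².
Transfer-ellipse semi-major axis a_t = (r₁ + r₂)/2 = (7850 + 62100)/2 = 34975 km.
On the circular orbit at r = 62100 km, v_c = √(μ/r) = 2.5324 km/s.
Transfer-orbit speed at the same r (vis-viva, a = a_t): v_t = √[μ(2/r − 1/a_t)] = 1.1997 km/s.
Δv₂ = |v_t − v_c| = |1.1997 − 2.5324| = 1.333 km/s.

Δv₂ = 1330 m/s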